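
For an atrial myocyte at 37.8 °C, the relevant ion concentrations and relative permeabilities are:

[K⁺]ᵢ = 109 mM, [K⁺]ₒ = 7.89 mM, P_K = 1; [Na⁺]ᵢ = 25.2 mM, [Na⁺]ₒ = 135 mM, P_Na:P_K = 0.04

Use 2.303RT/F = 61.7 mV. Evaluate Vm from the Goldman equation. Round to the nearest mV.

-57 mV

Vm = 61.7 · log₁₀[(Σ P·[cation]ₒ + Σ P·[anion]ᵢ) / (Σ P·[cation]ᵢ + Σ P·[anion]ₒ)]
Numerator = 1×7.89 + 0.04×135 = 13.29
Denominator = 1×109 + 0.04×25.2 = 110
Vm = 61.7 · log₁₀(0.12081) = 61.7 × (-0.9179) = -56.63 mV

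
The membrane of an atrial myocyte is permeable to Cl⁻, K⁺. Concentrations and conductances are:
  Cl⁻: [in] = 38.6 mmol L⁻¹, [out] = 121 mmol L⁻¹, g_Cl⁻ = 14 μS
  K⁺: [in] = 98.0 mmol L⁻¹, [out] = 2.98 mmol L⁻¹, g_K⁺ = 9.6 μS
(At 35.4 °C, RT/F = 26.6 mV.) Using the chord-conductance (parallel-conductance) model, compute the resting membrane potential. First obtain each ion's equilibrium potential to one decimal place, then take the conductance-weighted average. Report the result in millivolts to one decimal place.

-55.8 mV

E_Cl⁻ = (26.6/-1)·ln(121/38.6) = -30.4 mV
E_K⁺ = (26.6/1)·ln(2.98/98.0) = -92.9 mV
Vm = (Σ gᵢEᵢ)/(Σ gᵢ) = (14·-30.4 + 9.6·-92.9) / (14 + 9.6)
= -1317.44 / 23.6 = -55.82 mV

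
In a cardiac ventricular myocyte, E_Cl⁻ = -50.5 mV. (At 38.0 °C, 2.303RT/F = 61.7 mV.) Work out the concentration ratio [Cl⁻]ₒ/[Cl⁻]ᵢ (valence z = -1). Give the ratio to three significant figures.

6.58

log₁₀([out]/[in]) = E·z/(61.7) = -50.5 × -1 / 61.7 = 0.8185
[out]/[in] = 10^(0.8185) = 6.584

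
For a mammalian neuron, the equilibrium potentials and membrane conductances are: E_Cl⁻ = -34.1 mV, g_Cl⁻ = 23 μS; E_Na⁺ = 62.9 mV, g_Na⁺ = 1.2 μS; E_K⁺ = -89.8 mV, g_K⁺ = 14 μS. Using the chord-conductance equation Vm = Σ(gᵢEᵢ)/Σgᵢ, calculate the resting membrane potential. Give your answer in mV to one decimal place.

Σ gᵢEᵢ = 23·(-34.1) + 1.2·(62.9) + 14·(-89.8) = -1966.02
Σ gᵢ = 23 + 1.2 + 14 = 38.2
Vm = -1966.02 / 38.2 = -51.47 mV

-51.5 mV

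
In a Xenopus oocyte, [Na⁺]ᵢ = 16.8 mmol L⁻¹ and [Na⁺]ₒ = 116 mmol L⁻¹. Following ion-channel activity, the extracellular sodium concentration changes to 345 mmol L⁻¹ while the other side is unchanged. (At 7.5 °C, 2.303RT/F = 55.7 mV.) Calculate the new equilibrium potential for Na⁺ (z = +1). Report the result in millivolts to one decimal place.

73.1 mV

After the shift: [Na⁺]_out = 345, [Na⁺]_in = 16.8 mmol L⁻¹.
E_new = (55.7/1)·log₁₀(345/16.8) = 55.70 · (1.3125) = 73.11 mV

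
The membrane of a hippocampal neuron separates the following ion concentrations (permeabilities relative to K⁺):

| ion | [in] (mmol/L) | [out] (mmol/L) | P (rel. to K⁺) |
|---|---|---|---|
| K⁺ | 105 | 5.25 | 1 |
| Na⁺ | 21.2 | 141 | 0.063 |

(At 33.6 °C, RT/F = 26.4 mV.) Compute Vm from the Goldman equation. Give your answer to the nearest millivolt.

-53 mV

Vm = 26.4 · ln[(Σ P·[cation]ₒ + Σ P·[anion]ᵢ) / (Σ P·[cation]ᵢ + Σ P·[anion]ₒ)]
Numerator = 1×5.25 + 0.063×141 = 14.13
Denominator = 1×105 + 0.063×21.2 = 106.3
Vm = 26.4 · ln(0.13291) = 26.4 × (-2.0181) = -53.28 mV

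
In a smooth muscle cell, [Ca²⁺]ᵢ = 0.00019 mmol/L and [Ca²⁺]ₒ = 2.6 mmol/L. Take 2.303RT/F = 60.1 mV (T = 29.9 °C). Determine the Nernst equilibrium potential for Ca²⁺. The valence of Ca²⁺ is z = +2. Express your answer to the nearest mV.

124 mV

E = (60.1/z) · log₁₀([Ca²⁺]_out/[Ca²⁺]_in) with z = +2.
= (60.1/2) · log₁₀(2.6/0.00019) = 30.05 · log₁₀(1.368e+04)
= 30.05 · (4.1362) = 124.29 mV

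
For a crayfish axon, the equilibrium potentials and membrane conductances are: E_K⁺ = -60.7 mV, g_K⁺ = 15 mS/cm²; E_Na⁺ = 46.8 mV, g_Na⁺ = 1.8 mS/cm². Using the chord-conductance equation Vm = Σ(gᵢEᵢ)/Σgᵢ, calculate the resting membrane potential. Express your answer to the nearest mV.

-49 mV

Σ gᵢEᵢ = 15·(-60.7) + 1.8·(46.8) = -826.26
Σ gᵢ = 15 + 1.8 = 16.8
Vm = -826.26 / 16.8 = -49.18 mV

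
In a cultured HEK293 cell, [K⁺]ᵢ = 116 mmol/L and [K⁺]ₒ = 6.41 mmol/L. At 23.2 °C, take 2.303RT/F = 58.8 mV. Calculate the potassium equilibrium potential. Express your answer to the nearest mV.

-74 mV

E = (58.8/z) · log₁₀([K⁺]_out/[K⁺]_in) with z = +1.
= (58.8/1) · log₁₀(6.41/116) = 58.80 · log₁₀(0.05526)
= 58.80 · (-1.2576) = -73.95 mV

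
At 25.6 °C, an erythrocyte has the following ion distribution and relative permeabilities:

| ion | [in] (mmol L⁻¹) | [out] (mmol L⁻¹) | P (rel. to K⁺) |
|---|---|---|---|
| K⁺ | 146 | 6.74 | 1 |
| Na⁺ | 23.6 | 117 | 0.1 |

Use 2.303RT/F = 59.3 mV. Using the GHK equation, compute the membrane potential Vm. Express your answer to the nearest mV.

-54 mV

Vm = 59.3 · log₁₀[(Σ P·[cation]ₒ + Σ P·[anion]ᵢ) / (Σ P·[cation]ᵢ + Σ P·[anion]ₒ)]
Numerator = 1×6.74 + 0.1×117 = 18.44
Denominator = 1×146 + 0.1×23.6 = 148.4
Vm = 59.3 · log₁₀(0.12429) = 59.3 × (-0.9056) = -53.70 mV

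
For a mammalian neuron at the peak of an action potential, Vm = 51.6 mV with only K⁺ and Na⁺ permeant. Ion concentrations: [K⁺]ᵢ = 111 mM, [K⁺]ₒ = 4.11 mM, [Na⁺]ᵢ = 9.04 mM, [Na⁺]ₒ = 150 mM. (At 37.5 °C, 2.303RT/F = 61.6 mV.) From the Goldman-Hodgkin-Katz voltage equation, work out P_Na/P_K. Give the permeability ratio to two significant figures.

8.7

Let α = P_Na/P_K. GHK: Vm = 61.6·log₁₀[(Kₒ + α·Naₒ)/(Kᵢ + α·Naᵢ)].
10^(Vm/61.6) = 10^(51.6/61.6) = 6.8812
So 6.8812·(Kᵢ + α·Naᵢ) = Kₒ + α·Naₒ → α = (6.8812·111.0 − 4.11) / (150.0 − 6.8812·9.04)
α = (763.8 − 4.11) / (150.0 − 62.21) = 759.7/87.79 = 8.653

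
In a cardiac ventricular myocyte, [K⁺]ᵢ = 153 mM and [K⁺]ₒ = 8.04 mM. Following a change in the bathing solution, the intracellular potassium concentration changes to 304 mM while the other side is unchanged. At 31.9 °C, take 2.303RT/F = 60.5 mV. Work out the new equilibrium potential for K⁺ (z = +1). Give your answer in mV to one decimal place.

After the shift: [K⁺]_out = 8.04, [K⁺]_in = 304 mM.
E_new = (60.5/1)·log₁₀(8.04/304) = 60.50 · (-1.5776) = -95.45 mV

-95.4 mV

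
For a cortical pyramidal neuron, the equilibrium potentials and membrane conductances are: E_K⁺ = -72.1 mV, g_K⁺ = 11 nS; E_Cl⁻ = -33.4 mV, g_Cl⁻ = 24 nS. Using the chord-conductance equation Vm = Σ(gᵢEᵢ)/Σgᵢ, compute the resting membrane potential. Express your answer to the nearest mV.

Σ gᵢEᵢ = 11·(-72.1) + 24·(-33.4) = -1594.70
Σ gᵢ = 11 + 24 = 35
Vm = -1594.70 / 35 = -45.56 mV

-46 mV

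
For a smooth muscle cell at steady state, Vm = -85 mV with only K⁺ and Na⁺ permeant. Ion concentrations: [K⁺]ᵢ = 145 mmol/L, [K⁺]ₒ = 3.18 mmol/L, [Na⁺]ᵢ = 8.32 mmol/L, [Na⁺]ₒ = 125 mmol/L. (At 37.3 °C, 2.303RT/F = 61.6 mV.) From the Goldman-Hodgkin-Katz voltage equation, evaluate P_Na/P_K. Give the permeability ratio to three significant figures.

0.0230

Let α = P_Na/P_K. GHK: Vm = 61.6·log₁₀[(Kₒ + α·Naₒ)/(Kᵢ + α·Naᵢ)].
10^(Vm/61.6) = 10^(-85.0/61.6) = 0.041699
So 0.041699·(Kᵢ + α·Naᵢ) = Kₒ + α·Naₒ → α = (0.041699·145.0 − 3.18) / (125.0 − 0.041699·8.32)
α = (6.046 − 3.18) / (125.0 − 0.3469) = 2.866/124.7 = 0.023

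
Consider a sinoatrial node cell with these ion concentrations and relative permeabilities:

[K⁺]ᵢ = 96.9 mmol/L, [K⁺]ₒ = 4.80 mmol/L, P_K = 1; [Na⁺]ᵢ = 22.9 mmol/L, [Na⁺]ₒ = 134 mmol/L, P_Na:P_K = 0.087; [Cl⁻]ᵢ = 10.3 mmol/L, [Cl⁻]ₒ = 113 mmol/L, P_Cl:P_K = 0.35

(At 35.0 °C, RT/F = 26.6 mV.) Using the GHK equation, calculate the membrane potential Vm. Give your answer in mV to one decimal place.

-51.4 mV

Vm = 26.6 · ln[(Σ P·[cation]ₒ + Σ P·[anion]ᵢ) / (Σ P·[cation]ᵢ + Σ P·[anion]ₒ)]
Numerator = 1×4.80 + 0.087×134 + 0.35×10.3 = 20.06
Denominator = 1×96.9 + 0.087×22.9 + 0.35×113 = 138.4
Vm = 26.6 · ln(0.14492) = 26.6 × (-1.9316) = -51.38 mV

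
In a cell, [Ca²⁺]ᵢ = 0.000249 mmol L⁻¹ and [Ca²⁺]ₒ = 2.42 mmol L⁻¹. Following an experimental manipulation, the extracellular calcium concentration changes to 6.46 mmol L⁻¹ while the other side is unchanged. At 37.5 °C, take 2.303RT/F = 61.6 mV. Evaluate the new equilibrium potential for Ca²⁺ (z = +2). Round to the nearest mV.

136 mV

After the shift: [Ca²⁺]_out = 6.46, [Ca²⁺]_in = 0.000249 mmol L⁻¹.
E_new = (61.6/2)·log₁₀(6.46/0.000249) = 30.80 · (4.4140) = 135.95 mV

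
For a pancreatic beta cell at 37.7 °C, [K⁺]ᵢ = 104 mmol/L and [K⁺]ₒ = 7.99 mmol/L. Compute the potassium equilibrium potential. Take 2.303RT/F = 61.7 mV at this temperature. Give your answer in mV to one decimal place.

E = (61.7/z) · log₁₀([K⁺]_out/[K⁺]_in) with z = +1.
= (61.7/1) · log₁₀(7.99/104) = 61.70 · log₁₀(0.07683)
= 61.70 · (-1.1145) = -68.76 mV

-68.8 mV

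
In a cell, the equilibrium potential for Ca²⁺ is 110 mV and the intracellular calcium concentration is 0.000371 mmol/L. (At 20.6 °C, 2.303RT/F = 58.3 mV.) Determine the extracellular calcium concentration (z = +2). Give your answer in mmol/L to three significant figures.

Nernst: E = (58.3/2) · log₁₀([out]/[in]), so log₁₀([out]/[in]) = 110.0 × 2 / 58.3 = 3.7736.
[out]/[in] = 10^(3.7736) = 5937.
[out] = 5937 × 0.000371 = 2.203 mmol/L.

2.20 mmol/L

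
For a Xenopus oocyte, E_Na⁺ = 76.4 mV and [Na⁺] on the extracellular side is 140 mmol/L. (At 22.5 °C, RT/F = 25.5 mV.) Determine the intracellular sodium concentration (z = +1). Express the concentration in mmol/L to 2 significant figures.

7.0 mmol/L

Nernst: E = (25.5/1) · ln([out]/[in]), so ln([out]/[in]) = 76.4 × 1 / 25.5 = 2.9961.
[out]/[in] = e^(2.9961) = 20.01.
[in] = 140 / 20.01 = 6.998 mmol/L.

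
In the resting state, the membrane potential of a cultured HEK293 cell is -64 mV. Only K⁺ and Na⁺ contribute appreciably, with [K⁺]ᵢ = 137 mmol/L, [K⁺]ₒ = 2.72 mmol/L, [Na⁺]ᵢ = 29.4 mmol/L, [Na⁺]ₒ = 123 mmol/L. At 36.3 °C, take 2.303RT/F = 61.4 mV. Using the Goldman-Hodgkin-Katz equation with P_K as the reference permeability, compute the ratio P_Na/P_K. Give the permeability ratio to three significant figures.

0.0807

Let α = P_Na/P_K. GHK: Vm = 61.4·log₁₀[(Kₒ + α·Naₒ)/(Kᵢ + α·Naᵢ)].
10^(Vm/61.4) = 10^(-64.0/61.4) = 0.09071
So 0.09071·(Kᵢ + α·Naᵢ) = Kₒ + α·Naₒ → α = (0.09071·137.0 − 2.72) / (123.0 − 0.09071·29.4)
α = (12.43 − 2.72) / (123.0 − 2.667) = 9.707/120.3 = 0.08067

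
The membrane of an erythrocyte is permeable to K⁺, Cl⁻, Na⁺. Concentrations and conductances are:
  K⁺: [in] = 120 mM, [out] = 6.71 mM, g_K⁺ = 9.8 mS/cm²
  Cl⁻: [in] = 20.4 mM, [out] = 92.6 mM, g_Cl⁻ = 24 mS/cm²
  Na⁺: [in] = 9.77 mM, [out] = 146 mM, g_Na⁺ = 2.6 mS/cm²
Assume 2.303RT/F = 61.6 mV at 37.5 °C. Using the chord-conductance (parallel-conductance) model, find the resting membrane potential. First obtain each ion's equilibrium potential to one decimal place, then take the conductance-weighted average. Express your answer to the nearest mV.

E_K⁺ = (61.6/1)·log₁₀(6.71/120) = -77.2 mV
E_Cl⁻ = (61.6/-1)·log₁₀(92.6/20.4) = -40.5 mV
E_Na⁺ = (61.6/1)·log₁₀(146/9.77) = 72.3 mV
Vm = (Σ gᵢEᵢ)/(Σ gᵢ) = (9.8·-77.2 + 24·-40.5 + 2.6·72.3) / (9.8 + 24 + 2.6)
= -1540.58 / 36.4 = -42.32 mV

-42 mV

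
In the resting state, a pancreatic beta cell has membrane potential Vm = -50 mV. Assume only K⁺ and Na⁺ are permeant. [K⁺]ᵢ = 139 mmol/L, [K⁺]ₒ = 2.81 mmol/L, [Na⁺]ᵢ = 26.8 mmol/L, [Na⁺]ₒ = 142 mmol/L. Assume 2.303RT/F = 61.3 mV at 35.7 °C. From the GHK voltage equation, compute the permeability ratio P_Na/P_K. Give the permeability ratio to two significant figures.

0.13

Let α = P_Na/P_K. GHK: Vm = 61.3·log₁₀[(Kₒ + α·Naₒ)/(Kᵢ + α·Naᵢ)].
10^(Vm/61.3) = 10^(-50.0/61.3) = 0.15288
So 0.15288·(Kᵢ + α·Naᵢ) = Kₒ + α·Naₒ → α = (0.15288·139.0 − 2.81) / (142.0 − 0.15288·26.8)
α = (21.25 − 2.81) / (142.0 − 4.097) = 18.44/137.9 = 0.1337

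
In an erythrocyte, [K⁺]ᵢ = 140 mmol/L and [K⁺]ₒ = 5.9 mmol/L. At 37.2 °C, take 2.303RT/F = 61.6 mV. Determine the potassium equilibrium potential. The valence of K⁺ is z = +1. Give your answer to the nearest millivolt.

-85 mV

E = (61.6/z) · log₁₀([K⁺]_out/[K⁺]_in) with z = +1.
= (61.6/1) · log₁₀(5.9/140) = 61.60 · log₁₀(0.04214)
= 61.60 · (-1.3753) = -84.72 mV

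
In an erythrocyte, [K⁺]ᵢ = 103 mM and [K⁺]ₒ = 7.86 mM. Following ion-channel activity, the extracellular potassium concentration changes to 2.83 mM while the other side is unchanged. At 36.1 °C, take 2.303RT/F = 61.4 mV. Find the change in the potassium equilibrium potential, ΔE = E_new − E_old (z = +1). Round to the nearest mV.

E_old = (61.4/1)·log₁₀(7.86/103) = -68.61 mV
E_new = (61.4/1)·log₁₀(2.83/103) = -95.85 mV
ΔE = -95.85 − (-68.61) = -27.24 mV

-27 mV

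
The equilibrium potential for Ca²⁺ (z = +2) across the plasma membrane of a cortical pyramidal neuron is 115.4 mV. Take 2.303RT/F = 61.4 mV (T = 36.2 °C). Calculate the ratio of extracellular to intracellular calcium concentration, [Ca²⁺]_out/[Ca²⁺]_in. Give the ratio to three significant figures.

log₁₀([out]/[in]) = E·z/(61.4) = 115.4 × 2 / 61.4 = 3.7590
[out]/[in] = 10^(3.7590) = 5741

5740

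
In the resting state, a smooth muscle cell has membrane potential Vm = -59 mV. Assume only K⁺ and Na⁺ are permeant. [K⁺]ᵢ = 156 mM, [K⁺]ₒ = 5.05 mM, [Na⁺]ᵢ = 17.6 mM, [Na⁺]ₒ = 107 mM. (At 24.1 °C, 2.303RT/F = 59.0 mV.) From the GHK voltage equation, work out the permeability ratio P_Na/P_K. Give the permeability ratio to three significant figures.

0.100

Let α = P_Na/P_K. GHK: Vm = 59.0·log₁₀[(Kₒ + α·Naₒ)/(Kᵢ + α·Naᵢ)].
10^(Vm/59.0) = 10^(-59.0/59.0) = 0.1
So 0.1·(Kᵢ + α·Naᵢ) = Kₒ + α·Naₒ → α = (0.1·156.0 − 5.05) / (107.0 − 0.1·17.6)
α = (15.6 − 5.05) / (107.0 − 1.76) = 10.55/105.2 = 0.1002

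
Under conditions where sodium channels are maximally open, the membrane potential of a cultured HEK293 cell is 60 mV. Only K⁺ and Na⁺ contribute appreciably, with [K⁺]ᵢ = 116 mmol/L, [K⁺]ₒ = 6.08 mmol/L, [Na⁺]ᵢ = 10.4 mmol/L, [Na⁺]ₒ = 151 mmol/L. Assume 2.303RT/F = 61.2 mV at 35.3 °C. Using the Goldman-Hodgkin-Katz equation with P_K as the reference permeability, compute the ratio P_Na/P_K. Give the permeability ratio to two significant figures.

21

Let α = P_Na/P_K. GHK: Vm = 61.2·log₁₀[(Kₒ + α·Naₒ)/(Kᵢ + α·Naᵢ)].
10^(Vm/61.2) = 10^(60.0/61.2) = 9.5586
So 9.5586·(Kᵢ + α·Naᵢ) = Kₒ + α·Naₒ → α = (9.5586·116.0 − 6.08) / (151.0 − 9.5586·10.4)
α = (1109 − 6.08) / (151.0 − 99.41) = 1103/51.59 = 21.37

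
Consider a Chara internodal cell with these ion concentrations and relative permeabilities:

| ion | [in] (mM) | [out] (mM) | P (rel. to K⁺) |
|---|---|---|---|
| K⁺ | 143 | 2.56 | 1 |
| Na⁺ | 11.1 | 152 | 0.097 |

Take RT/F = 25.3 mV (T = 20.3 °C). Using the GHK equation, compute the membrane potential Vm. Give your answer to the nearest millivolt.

Vm = 25.3 · ln[(Σ P·[cation]ₒ + Σ P·[anion]ᵢ) / (Σ P·[cation]ᵢ + Σ P·[anion]ₒ)]
Numerator = 1×2.56 + 0.097×152 = 17.3
Denominator = 1×143 + 0.097×11.1 = 144.1
Vm = 25.3 · ln(0.1201) = 25.3 × (-2.1194) = -53.62 mV

-54 mV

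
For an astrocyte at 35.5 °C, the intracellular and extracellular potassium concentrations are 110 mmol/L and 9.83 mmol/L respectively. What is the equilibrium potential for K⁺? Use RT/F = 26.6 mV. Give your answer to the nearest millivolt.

E = (26.6/z) · ln([K⁺]_out/[K⁺]_in) with z = +1.
= (26.6/1) · ln(9.83/110) = 26.60 · ln(0.08936)
= 26.60 · (-2.4150) = -64.24 mV

-64 mV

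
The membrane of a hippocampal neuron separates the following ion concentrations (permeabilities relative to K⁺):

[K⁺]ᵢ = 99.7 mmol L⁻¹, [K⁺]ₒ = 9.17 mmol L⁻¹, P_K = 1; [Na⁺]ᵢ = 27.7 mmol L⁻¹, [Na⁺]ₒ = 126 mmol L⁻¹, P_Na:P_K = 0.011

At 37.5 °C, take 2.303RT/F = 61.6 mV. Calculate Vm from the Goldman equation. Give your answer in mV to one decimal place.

-60.2 mV

Vm = 61.6 · log₁₀[(Σ P·[cation]ₒ + Σ P·[anion]ᵢ) / (Σ P·[cation]ᵢ + Σ P·[anion]ₒ)]
Numerator = 1×9.17 + 0.011×126 = 10.56
Denominator = 1×99.7 + 0.011×27.7 = 100
Vm = 61.6 · log₁₀(0.10556) = 61.6 × (-0.9765) = -60.15 mV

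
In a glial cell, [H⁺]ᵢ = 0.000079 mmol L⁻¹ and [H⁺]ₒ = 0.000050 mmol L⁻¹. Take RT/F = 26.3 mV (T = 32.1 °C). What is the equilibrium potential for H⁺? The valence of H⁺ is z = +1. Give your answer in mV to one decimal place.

E = (26.3/z) · ln([H⁺]_out/[H⁺]_in) with z = +1.
= (26.3/1) · ln(0.000050/0.000079) = 26.30 · ln(0.6329)
= 26.30 · (-0.4574) = -12.03 mV

-12.0 mV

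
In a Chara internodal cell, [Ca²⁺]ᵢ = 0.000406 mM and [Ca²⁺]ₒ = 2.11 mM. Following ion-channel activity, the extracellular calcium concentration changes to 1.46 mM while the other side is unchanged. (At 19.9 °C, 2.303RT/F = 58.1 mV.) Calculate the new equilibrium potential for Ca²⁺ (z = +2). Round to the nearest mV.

After the shift: [Ca²⁺]_out = 1.46, [Ca²⁺]_in = 0.000406 mM.
E_new = (58.1/2)·log₁₀(1.46/0.000406) = 29.05 · (3.5558) = 103.30 mV

103 mV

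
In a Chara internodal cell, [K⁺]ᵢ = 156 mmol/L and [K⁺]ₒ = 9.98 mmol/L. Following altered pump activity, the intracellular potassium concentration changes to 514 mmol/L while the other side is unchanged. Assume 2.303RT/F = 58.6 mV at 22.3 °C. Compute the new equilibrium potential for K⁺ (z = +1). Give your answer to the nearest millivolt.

After the shift: [K⁺]_out = 9.98, [K⁺]_in = 514 mmol/L.
E_new = (58.6/1)·log₁₀(9.98/514) = 58.60 · (-1.7118) = -100.31 mV

-100 mV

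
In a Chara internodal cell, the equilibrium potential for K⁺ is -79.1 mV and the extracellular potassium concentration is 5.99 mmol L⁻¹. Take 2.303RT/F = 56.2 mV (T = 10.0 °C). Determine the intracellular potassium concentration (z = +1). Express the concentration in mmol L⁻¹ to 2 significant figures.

Nernst: E = (56.2/1) · log₁₀([out]/[in]), so log₁₀([out]/[in]) = -79.1 × 1 / 56.2 = -1.4075.
[out]/[in] = 10^(-1.4075) = 0.03913.
[in] = 5.99 / 0.03913 = 153.1 mmol L⁻¹.

150 mmol L⁻¹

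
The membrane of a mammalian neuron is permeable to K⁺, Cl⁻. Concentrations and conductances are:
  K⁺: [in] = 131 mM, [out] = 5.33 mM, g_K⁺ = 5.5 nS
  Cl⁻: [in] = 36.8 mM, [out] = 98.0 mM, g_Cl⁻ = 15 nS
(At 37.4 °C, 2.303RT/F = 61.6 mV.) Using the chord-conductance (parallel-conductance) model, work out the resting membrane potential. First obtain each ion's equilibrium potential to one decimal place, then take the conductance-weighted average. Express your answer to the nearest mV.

E_K⁺ = (61.6/1)·log₁₀(5.33/131) = -85.7 mV
E_Cl⁻ = (61.6/-1)·log₁₀(98.0/36.8) = -26.2 mV
Vm = (Σ gᵢEᵢ)/(Σ gᵢ) = (5.5·-85.7 + 15·-26.2) / (5.5 + 15)
= -864.35 / 20.5 = -42.16 mV

-42 mV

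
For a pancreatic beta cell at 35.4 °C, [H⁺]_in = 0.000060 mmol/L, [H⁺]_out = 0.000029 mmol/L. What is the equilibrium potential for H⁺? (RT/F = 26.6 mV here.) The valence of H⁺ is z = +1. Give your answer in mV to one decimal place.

-19.3 mV

E = (26.6/z) · ln([H⁺]_out/[H⁺]_in) with z = +1.
= (26.6/1) · ln(0.000029/0.000060) = 26.60 · ln(0.4833)
= 26.60 · (-0.7270) = -19.34 mV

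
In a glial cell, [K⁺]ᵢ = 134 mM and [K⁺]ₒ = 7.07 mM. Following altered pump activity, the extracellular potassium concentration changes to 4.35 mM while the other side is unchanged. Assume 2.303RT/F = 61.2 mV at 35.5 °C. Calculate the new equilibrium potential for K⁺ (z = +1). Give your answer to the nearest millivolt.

After the shift: [K⁺]_out = 4.35, [K⁺]_in = 134 mM.
E_new = (61.2/1)·log₁₀(4.35/134) = 61.20 · (-1.4886) = -91.10 mV

-91 mV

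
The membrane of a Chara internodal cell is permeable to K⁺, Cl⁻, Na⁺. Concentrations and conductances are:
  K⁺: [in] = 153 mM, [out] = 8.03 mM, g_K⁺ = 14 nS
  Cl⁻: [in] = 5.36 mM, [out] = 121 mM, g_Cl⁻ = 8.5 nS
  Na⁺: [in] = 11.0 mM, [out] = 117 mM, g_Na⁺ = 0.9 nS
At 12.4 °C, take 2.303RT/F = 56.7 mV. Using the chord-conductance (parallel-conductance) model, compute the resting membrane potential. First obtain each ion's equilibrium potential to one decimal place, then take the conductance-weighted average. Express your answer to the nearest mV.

-69 mV

E_K⁺ = (56.7/1)·log₁₀(8.03/153) = -72.6 mV
E_Cl⁻ = (56.7/-1)·log₁₀(121/5.36) = -76.8 mV
E_Na⁺ = (56.7/1)·log₁₀(117/11.0) = 58.2 mV
Vm = (Σ gᵢEᵢ)/(Σ gᵢ) = (14·-72.6 + 8.5·-76.8 + 0.9·58.2) / (14 + 8.5 + 0.9)
= -1616.82 / 23.4 = -69.09 mV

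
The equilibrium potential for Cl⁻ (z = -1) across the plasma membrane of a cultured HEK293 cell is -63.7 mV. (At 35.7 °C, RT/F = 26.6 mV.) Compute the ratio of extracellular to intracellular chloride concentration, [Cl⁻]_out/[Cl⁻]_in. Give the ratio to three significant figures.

ln([out]/[in]) = E·z/(26.6) = -63.7 × -1 / 26.6 = 2.3947
[out]/[in] = e^(2.3947) = 10.97

11.0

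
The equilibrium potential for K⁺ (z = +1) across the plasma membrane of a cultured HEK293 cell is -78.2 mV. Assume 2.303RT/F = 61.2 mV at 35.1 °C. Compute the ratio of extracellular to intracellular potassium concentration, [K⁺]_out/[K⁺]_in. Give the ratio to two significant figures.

0.053

log₁₀([out]/[in]) = E·z/(61.2) = -78.2 × 1 / 61.2 = -1.2778
[out]/[in] = 10^(-1.2778) = 0.05275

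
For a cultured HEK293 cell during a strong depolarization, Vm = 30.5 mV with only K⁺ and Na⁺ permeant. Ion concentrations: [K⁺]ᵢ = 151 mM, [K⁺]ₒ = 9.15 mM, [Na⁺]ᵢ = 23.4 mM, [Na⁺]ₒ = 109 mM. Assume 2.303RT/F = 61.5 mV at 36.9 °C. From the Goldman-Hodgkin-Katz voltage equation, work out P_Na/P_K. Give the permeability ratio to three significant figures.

13.0

Let α = P_Na/P_K. GHK: Vm = 61.5·log₁₀[(Kₒ + α·Naₒ)/(Kᵢ + α·Naᵢ)].
10^(Vm/61.5) = 10^(30.5/61.5) = 3.1328
So 3.1328·(Kᵢ + α·Naᵢ) = Kₒ + α·Naₒ → α = (3.1328·151.0 − 9.15) / (109.0 − 3.1328·23.4)
α = (473.1 − 9.15) / (109.0 − 73.31) = 463.9/35.69 = 13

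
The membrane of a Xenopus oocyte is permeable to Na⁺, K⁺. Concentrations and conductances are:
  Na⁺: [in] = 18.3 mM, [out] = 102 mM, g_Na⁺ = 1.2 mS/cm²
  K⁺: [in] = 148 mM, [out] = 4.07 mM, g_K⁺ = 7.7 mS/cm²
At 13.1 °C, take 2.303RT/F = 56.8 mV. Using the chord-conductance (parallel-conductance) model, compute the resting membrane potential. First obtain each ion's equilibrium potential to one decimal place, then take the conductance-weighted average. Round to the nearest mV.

-71 mV

E_Na⁺ = (56.8/1)·log₁₀(102/18.3) = 42.4 mV
E_K⁺ = (56.8/1)·log₁₀(4.07/148) = -88.6 mV
Vm = (Σ gᵢEᵢ)/(Σ gᵢ) = (1.2·42.4 + 7.7·-88.6) / (1.2 + 7.7)
= -631.34 / 8.9 = -70.94 mV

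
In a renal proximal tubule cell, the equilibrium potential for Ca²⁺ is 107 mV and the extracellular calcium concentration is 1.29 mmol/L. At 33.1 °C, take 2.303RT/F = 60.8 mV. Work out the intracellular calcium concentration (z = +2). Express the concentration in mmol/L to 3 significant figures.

Nernst: E = (60.8/2) · log₁₀([out]/[in]), so log₁₀([out]/[in]) = 107.0 × 2 / 60.8 = 3.5197.
[out]/[in] = 10^(3.5197) = 3309.
[in] = 1.29 / 3309 = 0.0003898 mmol/L.

0.000390 mmol/L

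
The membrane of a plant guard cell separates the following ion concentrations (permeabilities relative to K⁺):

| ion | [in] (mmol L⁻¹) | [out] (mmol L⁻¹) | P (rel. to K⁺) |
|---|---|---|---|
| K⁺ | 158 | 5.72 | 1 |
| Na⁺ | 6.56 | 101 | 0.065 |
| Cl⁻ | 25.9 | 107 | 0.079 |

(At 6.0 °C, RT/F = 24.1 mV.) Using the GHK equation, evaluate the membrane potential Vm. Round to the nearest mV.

-59 mV

Vm = 24.1 · ln[(Σ P·[cation]ₒ + Σ P·[anion]ᵢ) / (Σ P·[cation]ᵢ + Σ P·[anion]ₒ)]
Numerator = 1×5.72 + 0.065×101 + 0.079×25.9 = 14.33
Denominator = 1×158 + 0.065×6.56 + 0.079×107 = 166.9
Vm = 24.1 · ln(0.085877) = 24.1 × (-2.4548) = -59.16 mV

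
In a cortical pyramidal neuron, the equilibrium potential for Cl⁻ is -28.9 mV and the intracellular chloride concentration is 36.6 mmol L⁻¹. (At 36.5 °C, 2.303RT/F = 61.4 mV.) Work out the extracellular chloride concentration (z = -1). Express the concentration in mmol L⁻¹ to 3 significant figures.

108 mmol L⁻¹

Nernst: E = (61.4/-1) · log₁₀([out]/[in]), so log₁₀([out]/[in]) = -28.9 × -1 / 61.4 = 0.4707.
[out]/[in] = 10^(0.4707) = 2.956.
[out] = 2.956 × 36.6 = 108.2 mmol L⁻¹.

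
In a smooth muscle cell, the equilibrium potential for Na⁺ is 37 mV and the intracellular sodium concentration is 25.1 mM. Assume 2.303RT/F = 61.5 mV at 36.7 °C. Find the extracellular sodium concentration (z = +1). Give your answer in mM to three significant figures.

100 mM

Nernst: E = (61.5/1) · log₁₀([out]/[in]), so log₁₀([out]/[in]) = 37.0 × 1 / 61.5 = 0.6016.
[out]/[in] = 10^(0.6016) = 3.996.
[out] = 3.996 × 25.1 = 100.3 mM.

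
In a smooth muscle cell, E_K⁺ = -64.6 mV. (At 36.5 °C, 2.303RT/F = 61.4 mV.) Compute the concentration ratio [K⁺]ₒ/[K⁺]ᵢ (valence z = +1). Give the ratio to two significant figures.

0.089

log₁₀([out]/[in]) = E·z/(61.4) = -64.6 × 1 / 61.4 = -1.0521
[out]/[in] = 10^(-1.0521) = 0.08869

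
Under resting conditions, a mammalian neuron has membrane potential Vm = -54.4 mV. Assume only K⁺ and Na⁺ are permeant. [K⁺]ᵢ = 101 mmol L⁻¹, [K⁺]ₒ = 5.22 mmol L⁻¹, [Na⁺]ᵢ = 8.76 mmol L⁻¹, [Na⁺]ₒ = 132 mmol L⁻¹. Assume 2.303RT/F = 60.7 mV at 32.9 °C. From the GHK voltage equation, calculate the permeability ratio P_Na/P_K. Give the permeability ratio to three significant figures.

Let α = P_Na/P_K. GHK: Vm = 60.7·log₁₀[(Kₒ + α·Naₒ)/(Kᵢ + α·Naᵢ)].
10^(Vm/60.7) = 10^(-54.4/60.7) = 0.127
So 0.127·(Kᵢ + α·Naᵢ) = Kₒ + α·Naₒ → α = (0.127·101.0 − 5.22) / (132.0 − 0.127·8.76)
α = (12.83 − 5.22) / (132.0 − 1.112) = 7.607/130.9 = 0.05812

0.0581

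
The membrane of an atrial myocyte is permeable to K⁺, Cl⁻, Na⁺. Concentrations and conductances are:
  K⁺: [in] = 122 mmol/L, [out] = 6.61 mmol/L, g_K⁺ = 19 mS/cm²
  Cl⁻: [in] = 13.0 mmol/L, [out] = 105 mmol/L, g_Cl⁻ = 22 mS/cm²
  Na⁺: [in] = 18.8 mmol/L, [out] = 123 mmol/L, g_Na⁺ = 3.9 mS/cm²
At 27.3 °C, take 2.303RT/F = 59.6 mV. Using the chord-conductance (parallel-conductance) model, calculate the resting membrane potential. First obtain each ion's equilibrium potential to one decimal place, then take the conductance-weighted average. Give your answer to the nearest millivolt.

E_K⁺ = (59.6/1)·log₁₀(6.61/122) = -75.5 mV
E_Cl⁻ = (59.6/-1)·log₁₀(105/13.0) = -54.1 mV
E_Na⁺ = (59.6/1)·log₁₀(123/18.8) = 48.6 mV
Vm = (Σ gᵢEᵢ)/(Σ gᵢ) = (19·-75.5 + 22·-54.1 + 3.9·48.6) / (19 + 22 + 3.9)
= -2435.16 / 44.9 = -54.24 mV

-54 mV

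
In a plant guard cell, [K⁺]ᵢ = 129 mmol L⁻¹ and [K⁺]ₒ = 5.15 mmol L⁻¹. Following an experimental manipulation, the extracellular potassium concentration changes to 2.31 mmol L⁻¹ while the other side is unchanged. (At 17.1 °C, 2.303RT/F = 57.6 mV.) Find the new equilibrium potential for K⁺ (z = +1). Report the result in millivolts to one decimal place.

-100.6 mV

After the shift: [K⁺]_out = 2.31, [K⁺]_in = 129 mmol L⁻¹.
E_new = (57.6/1)·log₁₀(2.31/129) = 57.60 · (-1.7470) = -100.63 mV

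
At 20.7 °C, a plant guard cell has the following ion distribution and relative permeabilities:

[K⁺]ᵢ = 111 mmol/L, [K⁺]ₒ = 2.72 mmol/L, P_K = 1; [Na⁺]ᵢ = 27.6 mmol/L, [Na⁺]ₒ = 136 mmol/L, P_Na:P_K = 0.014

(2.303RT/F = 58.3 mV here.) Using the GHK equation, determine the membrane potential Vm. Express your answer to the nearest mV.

-81 mV

Vm = 58.3 · log₁₀[(Σ P·[cation]ₒ + Σ P·[anion]ᵢ) / (Σ P·[cation]ᵢ + Σ P·[anion]ₒ)]
Numerator = 1×2.72 + 0.014×136 = 4.624
Denominator = 1×111 + 0.014×27.6 = 111.4
Vm = 58.3 · log₁₀(0.041513) = 58.3 × (-1.3818) = -80.56 mV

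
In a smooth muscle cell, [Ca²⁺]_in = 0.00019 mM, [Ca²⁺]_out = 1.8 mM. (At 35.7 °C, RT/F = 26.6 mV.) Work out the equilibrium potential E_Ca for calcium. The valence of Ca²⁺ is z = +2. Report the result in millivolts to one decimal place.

E = (26.6/z) · ln([Ca²⁺]_out/[Ca²⁺]_in) with z = +2.
= (26.6/2) · ln(1.8/0.00019) = 13.30 · ln(9474)
= 13.30 · (9.1563) = 121.78 mV

121.8 mV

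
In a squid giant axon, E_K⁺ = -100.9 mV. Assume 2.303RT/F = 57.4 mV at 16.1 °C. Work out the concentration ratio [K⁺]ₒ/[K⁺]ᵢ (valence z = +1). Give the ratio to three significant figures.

log₁₀([out]/[in]) = E·z/(57.4) = -100.9 × 1 / 57.4 = -1.7578
[out]/[in] = 10^(-1.7578) = 0.01746

0.0175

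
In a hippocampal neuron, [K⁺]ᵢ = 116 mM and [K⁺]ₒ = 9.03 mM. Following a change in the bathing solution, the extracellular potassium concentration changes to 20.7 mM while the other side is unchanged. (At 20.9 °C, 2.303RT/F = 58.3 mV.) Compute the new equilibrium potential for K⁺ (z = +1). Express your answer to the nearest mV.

-44 mV

After the shift: [K⁺]_out = 20.7, [K⁺]_in = 116 mM.
E_new = (58.3/1)·log₁₀(20.7/116) = 58.30 · (-0.7485) = -43.64 mV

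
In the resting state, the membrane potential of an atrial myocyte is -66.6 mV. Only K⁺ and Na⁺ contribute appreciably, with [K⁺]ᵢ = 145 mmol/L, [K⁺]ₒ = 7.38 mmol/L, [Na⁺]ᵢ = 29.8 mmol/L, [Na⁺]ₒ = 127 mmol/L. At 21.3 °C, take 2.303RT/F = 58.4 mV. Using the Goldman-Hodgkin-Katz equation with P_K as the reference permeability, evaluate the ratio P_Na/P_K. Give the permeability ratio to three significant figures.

0.0249

Let α = P_Na/P_K. GHK: Vm = 58.4·log₁₀[(Kₒ + α·Naₒ)/(Kᵢ + α·Naᵢ)].
10^(Vm/58.4) = 10^(-66.6/58.4) = 0.072375
So 0.072375·(Kᵢ + α·Naᵢ) = Kₒ + α·Naₒ → α = (0.072375·145.0 − 7.38) / (127.0 − 0.072375·29.8)
α = (10.49 − 7.38) / (127.0 − 2.157) = 3.114/124.8 = 0.02495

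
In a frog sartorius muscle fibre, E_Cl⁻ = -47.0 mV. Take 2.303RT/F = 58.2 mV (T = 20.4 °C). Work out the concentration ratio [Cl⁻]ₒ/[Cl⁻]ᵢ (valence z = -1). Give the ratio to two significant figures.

log₁₀([out]/[in]) = E·z/(58.2) = -47.0 × -1 / 58.2 = 0.8076
[out]/[in] = 10^(0.8076) = 6.42

6.4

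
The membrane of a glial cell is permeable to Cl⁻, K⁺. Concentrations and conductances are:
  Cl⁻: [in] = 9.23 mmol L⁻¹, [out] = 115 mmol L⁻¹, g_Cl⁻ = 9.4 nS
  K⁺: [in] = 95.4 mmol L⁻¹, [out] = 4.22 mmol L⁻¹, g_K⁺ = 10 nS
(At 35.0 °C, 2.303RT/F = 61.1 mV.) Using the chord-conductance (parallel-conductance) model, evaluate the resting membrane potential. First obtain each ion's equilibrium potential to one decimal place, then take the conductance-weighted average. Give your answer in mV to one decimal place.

-75.0 mV

E_Cl⁻ = (61.1/-1)·log₁₀(115/9.23) = -66.9 mV
E_K⁺ = (61.1/1)·log₁₀(4.22/95.4) = -82.7 mV
Vm = (Σ gᵢEᵢ)/(Σ gᵢ) = (9.4·-66.9 + 10·-82.7) / (9.4 + 10)
= -1455.86 / 19.4 = -75.04 mV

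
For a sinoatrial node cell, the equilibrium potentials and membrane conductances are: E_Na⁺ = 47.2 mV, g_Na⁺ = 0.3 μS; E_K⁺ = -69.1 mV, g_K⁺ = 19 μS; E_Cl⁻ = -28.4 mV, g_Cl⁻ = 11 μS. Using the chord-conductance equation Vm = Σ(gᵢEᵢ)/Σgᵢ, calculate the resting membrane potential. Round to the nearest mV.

-53 mV

Σ gᵢEᵢ = 0.3·(47.2) + 19·(-69.1) + 11·(-28.4) = -1611.14
Σ gᵢ = 0.3 + 19 + 11 = 30.3
Vm = -1611.14 / 30.3 = -53.17 mV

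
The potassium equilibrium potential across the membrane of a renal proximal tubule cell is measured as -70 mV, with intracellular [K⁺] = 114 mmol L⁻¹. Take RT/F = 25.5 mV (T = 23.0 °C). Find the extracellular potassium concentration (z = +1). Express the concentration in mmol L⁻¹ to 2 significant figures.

Nernst: E = (25.5/1) · ln([out]/[in]), so ln([out]/[in]) = -70.0 × 1 / 25.5 = -2.7451.
[out]/[in] = e^(-2.7451) = 0.06424.
[out] = 0.06424 × 114 = 7.324 mmol L⁻¹.

7.3 mmol L⁻¹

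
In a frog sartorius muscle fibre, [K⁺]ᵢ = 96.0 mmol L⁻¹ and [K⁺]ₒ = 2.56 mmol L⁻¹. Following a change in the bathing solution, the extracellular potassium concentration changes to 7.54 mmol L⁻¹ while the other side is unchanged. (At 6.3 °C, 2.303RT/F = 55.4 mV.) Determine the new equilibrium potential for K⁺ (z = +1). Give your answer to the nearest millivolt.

-61 mV

After the shift: [K⁺]_out = 7.54, [K⁺]_in = 96.0 mmol L⁻¹.
E_new = (55.4/1)·log₁₀(7.54/96.0) = 55.40 · (-1.1049) = -61.21 mV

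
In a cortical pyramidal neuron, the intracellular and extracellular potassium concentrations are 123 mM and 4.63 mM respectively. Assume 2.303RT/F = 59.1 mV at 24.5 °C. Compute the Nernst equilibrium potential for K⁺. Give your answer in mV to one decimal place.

E = (59.1/z) · log₁₀([K⁺]_out/[K⁺]_in) with z = +1.
= (59.1/1) · log₁₀(4.63/123) = 59.10 · log₁₀(0.03764)
= 59.10 · (-1.4243) = -84.18 mV

-84.2 mV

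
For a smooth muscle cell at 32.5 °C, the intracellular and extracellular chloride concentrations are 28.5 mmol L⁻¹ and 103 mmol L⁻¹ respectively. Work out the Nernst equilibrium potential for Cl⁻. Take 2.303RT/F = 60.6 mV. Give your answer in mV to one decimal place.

E = (60.6/z) · log₁₀([Cl⁻]_out/[Cl⁻]_in) with z = -1.
For an anion, dividing by z = -1 reverses the sign.
= (60.6/-1) · log₁₀(103/28.5) = -60.60 · log₁₀(3.614)
= -60.60 · (0.5580) = -33.81 mV

-33.8 mV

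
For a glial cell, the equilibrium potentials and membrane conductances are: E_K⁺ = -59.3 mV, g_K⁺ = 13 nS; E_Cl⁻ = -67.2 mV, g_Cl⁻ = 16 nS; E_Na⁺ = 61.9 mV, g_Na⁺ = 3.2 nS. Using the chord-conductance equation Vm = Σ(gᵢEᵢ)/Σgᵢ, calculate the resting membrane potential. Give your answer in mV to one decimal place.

Σ gᵢEᵢ = 13·(-59.3) + 16·(-67.2) + 3.2·(61.9) = -1648.02
Σ gᵢ = 13 + 16 + 3.2 = 32.2
Vm = -1648.02 / 32.2 = -51.18 mV

-51.2 mV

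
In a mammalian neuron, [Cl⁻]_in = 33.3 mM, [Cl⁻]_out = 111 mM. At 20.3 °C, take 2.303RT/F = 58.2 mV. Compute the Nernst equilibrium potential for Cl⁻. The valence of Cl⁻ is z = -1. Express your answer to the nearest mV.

E = (58.2/z) · log₁₀([Cl⁻]_out/[Cl⁻]_in) with z = -1.
For an anion, dividing by z = -1 reverses the sign.
= (58.2/-1) · log₁₀(111/33.3) = -58.20 · log₁₀(3.333)
= -58.20 · (0.5229) = -30.43 mV

-30 mV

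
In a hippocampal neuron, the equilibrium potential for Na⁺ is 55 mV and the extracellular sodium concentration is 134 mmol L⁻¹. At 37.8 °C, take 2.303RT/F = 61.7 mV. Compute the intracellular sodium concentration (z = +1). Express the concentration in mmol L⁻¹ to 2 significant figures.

Nernst: E = (61.7/1) · log₁₀([out]/[in]), so log₁₀([out]/[in]) = 55.0 × 1 / 61.7 = 0.8914.
[out]/[in] = 10^(0.8914) = 7.788.
[in] = 134 / 7.788 = 17.21 mmol L⁻¹.

17 mmol L⁻¹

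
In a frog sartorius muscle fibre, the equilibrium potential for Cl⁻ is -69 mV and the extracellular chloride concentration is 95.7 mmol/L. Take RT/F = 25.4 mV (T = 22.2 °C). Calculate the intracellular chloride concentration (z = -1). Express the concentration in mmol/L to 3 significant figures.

6.33 mmol/L

Nernst: E = (25.4/-1) · ln([out]/[in]), so ln([out]/[in]) = -69.0 × -1 / 25.4 = 2.7165.
[out]/[in] = e^(2.7165) = 15.13.
[in] = 95.7 / 15.13 = 6.326 mmol/L.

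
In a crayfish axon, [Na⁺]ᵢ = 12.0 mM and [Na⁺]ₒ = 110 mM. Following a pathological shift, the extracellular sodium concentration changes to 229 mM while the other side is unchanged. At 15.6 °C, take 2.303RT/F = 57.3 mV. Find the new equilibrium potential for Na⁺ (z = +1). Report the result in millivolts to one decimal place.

After the shift: [Na⁺]_out = 229, [Na⁺]_in = 12.0 mM.
E_new = (57.3/1)·log₁₀(229/12.0) = 57.30 · (1.2807) = 73.38 mV

73.4 mV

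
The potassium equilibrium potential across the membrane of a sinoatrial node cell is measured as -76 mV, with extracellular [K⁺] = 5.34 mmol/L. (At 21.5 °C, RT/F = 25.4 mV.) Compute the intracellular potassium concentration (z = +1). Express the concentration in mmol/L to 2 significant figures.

110 mmol/L

Nernst: E = (25.4/1) · ln([out]/[in]), so ln([out]/[in]) = -76.0 × 1 / 25.4 = -2.9921.
[out]/[in] = e^(-2.9921) = 0.05018.
[in] = 5.34 / 0.05018 = 106.4 mmol/L.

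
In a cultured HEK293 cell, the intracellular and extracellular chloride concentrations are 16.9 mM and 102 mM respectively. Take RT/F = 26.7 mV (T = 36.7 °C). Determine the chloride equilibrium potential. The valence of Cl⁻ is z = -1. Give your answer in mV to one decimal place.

-48.0 mV

E = (26.7/z) · ln([Cl⁻]_out/[Cl⁻]_in) with z = -1.
For an anion, dividing by z = -1 reverses the sign.
= (26.7/-1) · ln(102/16.9) = -26.70 · ln(6.036)
= -26.70 · (1.7977) = -48.00 mV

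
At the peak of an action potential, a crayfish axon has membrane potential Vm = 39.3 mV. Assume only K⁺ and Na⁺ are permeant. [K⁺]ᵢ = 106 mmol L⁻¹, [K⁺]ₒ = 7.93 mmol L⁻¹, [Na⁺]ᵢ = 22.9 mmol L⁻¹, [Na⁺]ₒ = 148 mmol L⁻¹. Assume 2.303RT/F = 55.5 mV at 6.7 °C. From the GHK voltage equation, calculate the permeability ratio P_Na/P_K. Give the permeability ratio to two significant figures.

17

Let α = P_Na/P_K. GHK: Vm = 55.5·log₁₀[(Kₒ + α·Naₒ)/(Kᵢ + α·Naᵢ)].
10^(Vm/55.5) = 10^(39.3/55.5) = 5.1063
So 5.1063·(Kᵢ + α·Naᵢ) = Kₒ + α·Naₒ → α = (5.1063·106.0 − 7.93) / (148.0 − 5.1063·22.9)
α = (541.3 − 7.93) / (148.0 − 116.9) = 533.3/31.07 = 17.17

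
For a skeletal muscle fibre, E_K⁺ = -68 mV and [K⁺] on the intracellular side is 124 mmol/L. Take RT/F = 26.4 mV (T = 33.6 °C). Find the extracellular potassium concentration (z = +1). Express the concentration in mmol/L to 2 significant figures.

9.4 mmol/L

Nernst: E = (26.4/1) · ln([out]/[in]), so ln([out]/[in]) = -68.0 × 1 / 26.4 = -2.5758.
[out]/[in] = e^(-2.5758) = 0.0761.
[out] = 0.0761 × 124 = 9.436 mmol/L.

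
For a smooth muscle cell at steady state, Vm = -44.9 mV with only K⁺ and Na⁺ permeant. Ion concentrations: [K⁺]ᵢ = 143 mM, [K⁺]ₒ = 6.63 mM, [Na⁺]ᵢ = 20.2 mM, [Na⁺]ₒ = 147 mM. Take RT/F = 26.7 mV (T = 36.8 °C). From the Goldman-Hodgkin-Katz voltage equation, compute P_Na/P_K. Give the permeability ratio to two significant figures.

0.14

Let α = P_Na/P_K. GHK: Vm = 26.7·ln[(Kₒ + α·Naₒ)/(Kᵢ + α·Naᵢ)].
e^(Vm/26.7) = e^(-44.9/26.7) = 0.18607
So 0.18607·(Kᵢ + α·Naᵢ) = Kₒ + α·Naₒ → α = (0.18607·143.0 − 6.63) / (147.0 − 0.18607·20.2)
α = (26.61 − 6.63) / (147.0 − 3.759) = 19.98/143.2 = 0.1395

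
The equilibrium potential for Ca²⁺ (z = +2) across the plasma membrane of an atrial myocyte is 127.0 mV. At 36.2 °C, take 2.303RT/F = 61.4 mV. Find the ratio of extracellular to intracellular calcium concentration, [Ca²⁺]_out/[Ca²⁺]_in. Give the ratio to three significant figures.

13700

log₁₀([out]/[in]) = E·z/(61.4) = 127.0 × 2 / 61.4 = 4.1368
[out]/[in] = 10^(4.1368) = 1.37e+04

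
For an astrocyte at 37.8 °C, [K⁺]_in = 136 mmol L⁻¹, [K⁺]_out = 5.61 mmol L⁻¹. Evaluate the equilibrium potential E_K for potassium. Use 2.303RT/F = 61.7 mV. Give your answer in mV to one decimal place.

E = (61.7/z) · log₁₀([K⁺]_out/[K⁺]_in) with z = +1.
= (61.7/1) · log₁₀(5.61/136) = 61.70 · log₁₀(0.04125)
= 61.70 · (-1.3846) = -85.43 mV

-85.4 mV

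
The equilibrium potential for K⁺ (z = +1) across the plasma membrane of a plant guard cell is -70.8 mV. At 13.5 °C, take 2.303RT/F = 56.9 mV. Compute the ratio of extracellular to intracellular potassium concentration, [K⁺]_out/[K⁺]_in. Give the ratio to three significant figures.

log₁₀([out]/[in]) = E·z/(56.9) = -70.8 × 1 / 56.9 = -1.2443
[out]/[in] = 10^(-1.2443) = 0.05698

0.0570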